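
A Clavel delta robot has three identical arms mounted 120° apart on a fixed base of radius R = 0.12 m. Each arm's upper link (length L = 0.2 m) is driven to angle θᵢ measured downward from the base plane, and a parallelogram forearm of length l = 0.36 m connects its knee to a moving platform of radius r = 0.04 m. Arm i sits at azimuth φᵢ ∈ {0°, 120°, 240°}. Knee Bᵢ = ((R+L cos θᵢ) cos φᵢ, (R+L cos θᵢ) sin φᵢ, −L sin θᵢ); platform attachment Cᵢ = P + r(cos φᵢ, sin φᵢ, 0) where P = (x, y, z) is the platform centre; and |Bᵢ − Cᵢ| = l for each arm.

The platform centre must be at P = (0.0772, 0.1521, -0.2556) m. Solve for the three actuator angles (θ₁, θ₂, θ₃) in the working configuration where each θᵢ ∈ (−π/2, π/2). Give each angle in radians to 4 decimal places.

arm 1 (φ=0.0°): x'=0.0772, y'=0.1521
  A cos θ + B sin θ = C:  0.0028·cos θ + -0.2556·sin θ = 0.0028
  √(A²+B²)=0.2556;  θ1 = -1.5598+1.5598 ≈ -0.0001
φ2=120.0° → target in arm frame (0.0931, -0.1429)
  e−x'=-0.0131;  (l²−L²−(e−x')²−y'²−z²)/2L = 0.0092
  θ2 = atan2(B,A) + arccos(C/0.2559) = -0.0872
arm 3 (φ=240.0°): x'=-0.1703, y'=-0.0092
  e−x'=0.2503;  (l²−L²−(e−x')²−y'²−z²)/2L = -0.0962
  √(A²+B²)=0.3578;  θ3 = -0.7958+1.8430 ≈ 1.0472

θ₁ = -0.0001, θ₂ = -0.0872, θ₃ = 1.0472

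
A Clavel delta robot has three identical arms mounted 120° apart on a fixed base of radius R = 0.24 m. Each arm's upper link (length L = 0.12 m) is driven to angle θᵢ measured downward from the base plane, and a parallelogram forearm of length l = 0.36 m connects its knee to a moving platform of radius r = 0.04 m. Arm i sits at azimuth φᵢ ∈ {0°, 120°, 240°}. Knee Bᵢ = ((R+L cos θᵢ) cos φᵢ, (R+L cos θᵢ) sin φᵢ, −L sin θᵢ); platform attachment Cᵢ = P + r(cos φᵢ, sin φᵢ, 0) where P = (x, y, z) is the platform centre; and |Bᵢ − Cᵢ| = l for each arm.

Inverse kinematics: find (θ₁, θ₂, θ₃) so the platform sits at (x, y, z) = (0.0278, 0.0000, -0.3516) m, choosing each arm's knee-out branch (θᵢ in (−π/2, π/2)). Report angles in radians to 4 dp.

θ₁ = 0.8726, θ₂ = 1.1341, θ₃ = 1.1341

arm 1 (φ=0.0°): x'=0.0278, y'=0.0000
  A=0.1722, B=-0.3516, C=(l²−L²−A²−y'²−z²)/(2L)=-0.1586
  θ1 = atan2(B,A) + arccos(C/0.3915) = 0.8726
arm 2 (φ=120.0°): x'=-0.0139, y'=-0.0241
  A=0.2139, B=-0.3516, C=(l²−L²−A²−y'²−z²)/(2L)=-0.2281
  θ2 = atan2(B,A) + arccos(C/0.4116) = 1.1341
rotate P by −φ3: (-0.0139, 0.0241, -0.3516)
  A=0.2139, B=-0.3516, C=(l²−L²−A²−y'²−z²)/(2L)=-0.2281
  θ3 = atan2(B,A) + arccos(C/0.4116) = 1.1341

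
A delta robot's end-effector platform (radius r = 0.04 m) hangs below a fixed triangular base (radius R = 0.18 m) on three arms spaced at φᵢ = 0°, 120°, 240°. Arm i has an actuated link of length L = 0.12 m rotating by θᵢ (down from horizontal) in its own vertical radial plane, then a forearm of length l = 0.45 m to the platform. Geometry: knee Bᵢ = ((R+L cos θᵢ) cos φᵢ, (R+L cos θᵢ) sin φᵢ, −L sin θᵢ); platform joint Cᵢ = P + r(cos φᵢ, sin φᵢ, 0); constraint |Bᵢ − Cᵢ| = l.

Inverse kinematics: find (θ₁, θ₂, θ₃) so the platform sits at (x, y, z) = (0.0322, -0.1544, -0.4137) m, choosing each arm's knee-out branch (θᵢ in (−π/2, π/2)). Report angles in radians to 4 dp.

φ1=0.0° → target in arm frame (0.0322, -0.1544)
  A=0.1078, B=-0.4137, C=(l²−L²−A²−y'²−z²)/(2L)=-0.0771
  γ=atan2(-0.4137,0.1078)=-1.3159;  ψ=arccos(-0.1804)=1.7522;  θ1=γ+ψ≈0.4363
arm 2 (φ=120.0°): x'=-0.1498, y'=0.0493
  e−x'=0.2898;  (l²−L²−(e−x')²−y'²−z²)/2L = -0.2895
  θ2 = atan2(B,A) + arccos(C/0.5051) = 1.2213
φ3=240.0° → target in arm frame (0.1176, 0.1051)
  A=0.0224, B=-0.4137, C=(l²−L²−A²−y'²−z²)/(2L)=0.0225
  θ3 = atan2(B,A) + arccos(C/0.4143) = -0.0004

θ₁ = 0.4363, θ₂ = 1.2213, θ₃ = -0.0004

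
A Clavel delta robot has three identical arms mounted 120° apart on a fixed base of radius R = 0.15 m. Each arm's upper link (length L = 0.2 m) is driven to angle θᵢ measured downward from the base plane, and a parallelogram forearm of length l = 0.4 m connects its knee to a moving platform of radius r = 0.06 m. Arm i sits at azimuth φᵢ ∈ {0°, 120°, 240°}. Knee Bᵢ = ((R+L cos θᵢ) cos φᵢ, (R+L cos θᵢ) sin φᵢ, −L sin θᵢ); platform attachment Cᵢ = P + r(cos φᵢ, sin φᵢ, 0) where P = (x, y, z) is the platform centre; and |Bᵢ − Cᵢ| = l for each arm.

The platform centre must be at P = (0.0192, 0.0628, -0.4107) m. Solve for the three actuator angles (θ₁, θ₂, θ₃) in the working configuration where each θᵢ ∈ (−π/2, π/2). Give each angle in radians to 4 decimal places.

rotate P by −φ1: (0.0192, 0.0628, -0.4107)
  A cos θ + B sin θ = C:  0.0708·cos θ + -0.4107·sin θ = -0.1441
  √(A²+B²)=0.4168;  θ1 = -1.4001+1.9238 ≈ 0.5237
φ2=120.0° → target in arm frame (0.0448, -0.0480)
  A cos θ + B sin θ = C:  0.0452·cos θ + -0.4107·sin θ = -0.1326
  γ=atan2(-0.4107,0.0452)=-1.4611;  ψ=arccos(-0.3208)=1.8974;  θ2=γ+ψ≈0.4363
arm 3 (φ=240.0°): x'=-0.0640, y'=-0.0148
  A cos θ + B sin θ = C:  0.1540·cos θ + -0.4107·sin θ = -0.1815
  √(A²+B²)=0.4386;  θ3 = -1.2121+1.9974 ≈ 0.7854

θ₁ = 0.5237, θ₂ = 0.4363, θ₃ = 0.7854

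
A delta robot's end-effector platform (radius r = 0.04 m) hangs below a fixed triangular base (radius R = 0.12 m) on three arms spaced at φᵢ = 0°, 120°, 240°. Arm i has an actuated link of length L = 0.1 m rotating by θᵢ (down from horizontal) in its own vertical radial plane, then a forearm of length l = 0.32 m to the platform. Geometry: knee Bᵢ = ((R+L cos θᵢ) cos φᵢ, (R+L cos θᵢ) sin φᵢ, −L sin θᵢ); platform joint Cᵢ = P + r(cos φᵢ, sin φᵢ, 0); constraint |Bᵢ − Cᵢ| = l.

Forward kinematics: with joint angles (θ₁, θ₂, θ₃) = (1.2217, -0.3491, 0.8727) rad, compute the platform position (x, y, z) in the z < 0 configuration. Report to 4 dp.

φ1=0.0°: virtual centre (0.1142, 0.0000, -0.0940), radius l
φ2=120.0°: virtual centre (-0.0870, 0.1507, 0.0342), radius l
centre 3 = (0.1443·cos240.0°, 0.1443·sin240.0°, -0.0766) = (-0.0721, -0.1249, -0.0766)
subtract pairs → two planes through P
plane₁₂: -0.4024x+0.3013y+0.2563z = 0.0096
det = 0.2128;  x = -0.0180+0.3501z,  y = 0.0076+-0.3832z
sphere 1 gives Az²+Bz+C=0 with A=1.2694, B=0.0895, C=-0.0760;  B²−4AC=0.3940;  roots -0.2825, 0.2120;  negative root z = -0.2825
x = -0.1169, y = 0.1159

(-0.1169, 0.1159, -0.2825)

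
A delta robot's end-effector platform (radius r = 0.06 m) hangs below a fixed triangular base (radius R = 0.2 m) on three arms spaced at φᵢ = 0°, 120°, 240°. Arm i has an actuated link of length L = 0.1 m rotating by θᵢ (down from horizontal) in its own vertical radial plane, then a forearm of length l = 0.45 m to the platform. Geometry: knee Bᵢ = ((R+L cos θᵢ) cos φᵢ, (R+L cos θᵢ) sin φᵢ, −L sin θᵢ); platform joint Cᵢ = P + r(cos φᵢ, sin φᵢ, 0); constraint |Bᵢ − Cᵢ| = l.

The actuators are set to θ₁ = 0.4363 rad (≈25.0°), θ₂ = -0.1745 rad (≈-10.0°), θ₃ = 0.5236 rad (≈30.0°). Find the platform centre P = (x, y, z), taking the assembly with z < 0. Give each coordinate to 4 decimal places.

(-0.0298, 0.0710, -0.4023)

arm 1 at φ=0.0°: e+L cos θ1 = 0.2306;  centre 1 = (0.2306, 0.0000, -0.0423)
centre 2 = (0.2385·cos120.0°, 0.2385·sin120.0°, 0.0174) = (-0.1192, 0.2065, 0.0174)
φ3=240.0°: virtual centre (-0.1133, -0.1962, -0.0500), radius l
eliminate P² terms by subtracting sphere 1 from 2 and 3
plane₁₂: -0.6997x+0.4131y+0.1192z = 0.0022
det = 0.5588;  x = -0.0007+0.0723z,  y = 0.0041+-0.1662z
sphere 1 gives Az²+Bz+C=0 with A=1.0328, B=0.0497, C=-0.1472;  B²−4AC=0.6105;  roots -0.4023, 0.3542;  negative root z = -0.4023
x = -0.0298, y = 0.0710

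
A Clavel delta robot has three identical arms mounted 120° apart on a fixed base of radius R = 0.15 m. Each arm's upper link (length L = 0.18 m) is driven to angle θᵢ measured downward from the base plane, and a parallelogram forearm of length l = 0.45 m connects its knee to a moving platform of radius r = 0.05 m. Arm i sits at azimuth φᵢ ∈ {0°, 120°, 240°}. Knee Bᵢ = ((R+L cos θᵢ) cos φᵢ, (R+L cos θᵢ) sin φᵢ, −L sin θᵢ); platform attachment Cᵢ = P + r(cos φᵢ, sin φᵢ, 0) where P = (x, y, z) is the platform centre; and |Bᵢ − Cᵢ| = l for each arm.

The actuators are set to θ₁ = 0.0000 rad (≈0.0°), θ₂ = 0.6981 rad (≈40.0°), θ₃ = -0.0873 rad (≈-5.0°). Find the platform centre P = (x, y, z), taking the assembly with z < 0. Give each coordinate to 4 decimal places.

S1 = (0.2800·cos0.0°, 0.2800·sin0.0°, 0.0000) = (0.2800, 0.0000, 0.0000)
arm 2 at φ=120.0°: ρ2 = 0.2379;  S2 = (-0.1189, 0.2060, -0.1157)
arm 3 at φ=240.0°: ρ3 = 0.2793;  S3 = (-0.1397, -0.2419, 0.0157)
subtract pairs → two planes through P
linear system: -0.7979x+0.4120y = -0.0084−-0.2314z; -0.8393x+-0.4838y = -0.0001−0.0314z
Cramer: x(z) = 0.0056-0.1353z;  y(z) = -0.0095+0.2996z
sphere 1 gives Az²+Bz+C=0 with A=1.1081, B=0.0685, C=-0.1271;  B²−4AC=0.5682;  roots -0.3711, 0.3092;  negative root z = -0.3711
x = 0.0558, y = -0.1207

(0.0558, -0.1207, -0.3711)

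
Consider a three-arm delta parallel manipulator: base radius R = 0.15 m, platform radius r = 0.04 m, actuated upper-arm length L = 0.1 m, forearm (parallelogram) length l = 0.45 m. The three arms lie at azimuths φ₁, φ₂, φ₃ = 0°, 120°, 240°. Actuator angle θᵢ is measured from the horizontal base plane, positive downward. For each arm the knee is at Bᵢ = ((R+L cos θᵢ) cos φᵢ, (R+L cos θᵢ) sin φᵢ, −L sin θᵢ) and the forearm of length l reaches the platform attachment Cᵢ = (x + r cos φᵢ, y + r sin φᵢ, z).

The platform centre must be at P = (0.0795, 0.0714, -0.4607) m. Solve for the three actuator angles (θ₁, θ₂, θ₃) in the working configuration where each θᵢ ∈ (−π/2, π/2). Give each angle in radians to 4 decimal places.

θ₁ = 0.3490, θ₂ = 0.6104, θ₃ = 1.1343

arm 1 (φ=0.0°): x'=0.0795, y'=0.0714
  A=0.0305, B=-0.4607, C=(l²−L²−A²−y'²−z²)/(2L)=-0.1289
  √(A²+B²)=0.4617;  θ1 = -1.5047+1.8537 ≈ 0.3490
rotate P by −φ2: (0.0221, -0.1045, -0.4607)
  e−x'=0.0879;  (l²−L²−(e−x')²−y'²−z²)/2L = -0.1920
  θ2 = atan2(B,A) + arccos(C/0.4690) = 0.6104
φ3=240.0° → target in arm frame (-0.1016, 0.0331)
  A=0.2116, B=-0.4607, C=(l²−L²−A²−y'²−z²)/(2L)=-0.3281
  √(A²+B²)=0.5070;  θ3 = -1.1403+2.2746 ≈ 1.1343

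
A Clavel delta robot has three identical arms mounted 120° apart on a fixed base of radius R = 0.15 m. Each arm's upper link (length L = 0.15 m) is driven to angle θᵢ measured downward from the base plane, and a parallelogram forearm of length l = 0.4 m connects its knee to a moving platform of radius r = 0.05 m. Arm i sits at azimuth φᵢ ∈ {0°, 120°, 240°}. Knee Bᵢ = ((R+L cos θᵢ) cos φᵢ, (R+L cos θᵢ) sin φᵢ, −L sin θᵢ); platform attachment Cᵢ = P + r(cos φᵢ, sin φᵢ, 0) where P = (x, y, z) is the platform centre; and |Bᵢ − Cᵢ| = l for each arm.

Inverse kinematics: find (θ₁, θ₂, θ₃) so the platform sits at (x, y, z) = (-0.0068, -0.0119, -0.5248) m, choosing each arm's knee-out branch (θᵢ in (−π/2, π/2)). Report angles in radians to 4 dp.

θ₁ = 1.3959, θ₂ = 1.3963, θ₃ = 1.3088

rotate P by −φ1: (-0.0068, -0.0119, -0.5248)
  e−x'=0.1068;  (l²−L²−(e−x')²−y'²−z²)/2L = -0.4982
  √(A²+B²)=0.5356;  θ1 = -1.3700+2.7659 ≈ 1.3959
φ2=120.0° → target in arm frame (-0.0069, 0.0118)
  A cos θ + B sin θ = C:  0.1069·cos θ + -0.5248·sin θ = -0.4983
  γ=atan2(-0.5248,0.1069)=-1.3698;  ψ=arccos(-0.9304)=2.7662;  θ2=γ+ψ≈1.3963
arm 3 (φ=240.0°): x'=0.0137, y'=0.0001
  A cos θ + B sin θ = C:  0.0863·cos θ + -0.5248·sin θ = -0.4845
  θ3 = atan2(B,A) + arccos(C/0.5318) = 1.3088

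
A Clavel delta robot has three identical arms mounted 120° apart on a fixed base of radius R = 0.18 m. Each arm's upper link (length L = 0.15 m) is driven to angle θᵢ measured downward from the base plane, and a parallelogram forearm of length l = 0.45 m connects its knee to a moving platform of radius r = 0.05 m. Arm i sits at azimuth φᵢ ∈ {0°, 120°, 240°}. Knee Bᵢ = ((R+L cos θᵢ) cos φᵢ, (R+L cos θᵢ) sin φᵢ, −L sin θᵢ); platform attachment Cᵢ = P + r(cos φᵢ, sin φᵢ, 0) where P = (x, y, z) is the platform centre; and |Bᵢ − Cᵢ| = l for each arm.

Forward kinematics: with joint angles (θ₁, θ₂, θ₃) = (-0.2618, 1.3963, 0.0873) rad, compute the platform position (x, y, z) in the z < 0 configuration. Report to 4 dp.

arm 1 at φ=0.0°: e+L cos θ1 = 0.2749;  O1 = (0.2749, 0.0000, 0.0388)
φ2=120.0°: virtual centre (-0.0780, 0.1351, -0.1477), radius l
φ3=240.0°: virtual centre (-0.1397, -0.2420, -0.0131), radius l
subtract pairs → two planes through P
plane₁₂: -0.7058x+0.2703y+-0.3731z = -0.0309
det = 0.5657;  x = 0.0259+-0.3688z,  y = -0.0468+0.4174z
quadratic in z: (1.3102)z²+(0.0670)z+(-0.1368)=0, √Δ=0.8494 → z ∈ {-0.3497, 0.2986}; z = -0.3497 (taking z<0)
x = 0.1548, y = -0.1927

(0.1548, -0.1927, -0.3497)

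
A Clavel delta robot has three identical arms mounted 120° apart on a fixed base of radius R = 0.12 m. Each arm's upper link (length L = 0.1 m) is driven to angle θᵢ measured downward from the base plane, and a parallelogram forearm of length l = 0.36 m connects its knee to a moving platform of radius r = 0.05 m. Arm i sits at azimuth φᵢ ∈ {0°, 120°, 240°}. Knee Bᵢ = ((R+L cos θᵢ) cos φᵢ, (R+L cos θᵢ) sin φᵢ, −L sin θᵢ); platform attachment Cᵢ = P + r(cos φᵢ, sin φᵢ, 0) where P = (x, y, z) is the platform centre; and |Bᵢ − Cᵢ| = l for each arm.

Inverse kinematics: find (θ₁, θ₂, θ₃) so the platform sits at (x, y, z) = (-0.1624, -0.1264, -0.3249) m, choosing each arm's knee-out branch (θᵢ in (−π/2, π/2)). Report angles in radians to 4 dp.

φ1=0.0° → target in arm frame (-0.1624, -0.1264)
  A=0.2324, B=-0.3249, C=(l²−L²−A²−y'²−z²)/(2L)=-0.2797
  γ=atan2(-0.3249,0.2324)=-0.9499;  ψ=arccos(-0.7003)=2.3466;  θ1=γ+ψ≈1.3967
rotate P by −φ2: (-0.0283, 0.2038, -0.3249)
  A=0.0983, B=-0.3249, C=(l²−L²−A²−y'²−z²)/(2L)=-0.1858
  γ=atan2(-0.3249,0.0983)=-1.2771;  ψ=arccos(-0.5475)=2.1502;  θ2=γ+ψ≈0.8731
φ3=240.0° → target in arm frame (0.1907, -0.0774)
  A cos θ + B sin θ = C:  -0.1207·cos θ + -0.3249·sin θ = -0.0326
  θ3 = atan2(B,A) + arccos(C/0.3466) = -0.2614

θ₁ = 1.3967, θ₂ = 0.8731, θ₃ = -0.2614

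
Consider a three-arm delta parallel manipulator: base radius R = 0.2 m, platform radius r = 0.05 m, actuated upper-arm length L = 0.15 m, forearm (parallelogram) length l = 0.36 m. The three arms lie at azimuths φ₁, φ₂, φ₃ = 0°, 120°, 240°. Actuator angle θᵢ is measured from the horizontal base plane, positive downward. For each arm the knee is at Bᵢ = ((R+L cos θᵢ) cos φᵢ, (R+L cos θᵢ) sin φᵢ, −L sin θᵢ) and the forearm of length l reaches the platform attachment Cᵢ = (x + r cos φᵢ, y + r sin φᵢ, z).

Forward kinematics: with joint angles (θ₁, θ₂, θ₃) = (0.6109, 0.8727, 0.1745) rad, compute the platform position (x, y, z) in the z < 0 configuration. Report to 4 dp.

(-0.0072, -0.0726, -0.3003)

arm 1 at φ=0.0°: (R−r)+L cos θ1 = 0.2729;  S1 = (0.2729, 0.0000, -0.0860)
arm 2 at φ=120.0°: (R−r)+L cos θ2 = 0.2464;  S2 = (-0.1232, 0.2134, -0.1149)
φ3=240.0°: virtual centre (-0.1489, -0.2578, -0.0260), radius l
subtract pairs → two planes through P
[-0.7922 0.4268 -0.0577]·P = -0.0079;  [-0.8435 -0.5157 0.1200]·P = 0.0075
Cramer: x(z) = 0.0012+0.0279z;  y(z) = -0.0164+0.1871z
quadratic in z: (1.0358)z²+(0.1508)z+(-0.0481)=0, √Δ=0.4713 → z ∈ {-0.3003, 0.1547}; z = -0.3003 (taking z<0)
x = -0.0072, y = -0.0726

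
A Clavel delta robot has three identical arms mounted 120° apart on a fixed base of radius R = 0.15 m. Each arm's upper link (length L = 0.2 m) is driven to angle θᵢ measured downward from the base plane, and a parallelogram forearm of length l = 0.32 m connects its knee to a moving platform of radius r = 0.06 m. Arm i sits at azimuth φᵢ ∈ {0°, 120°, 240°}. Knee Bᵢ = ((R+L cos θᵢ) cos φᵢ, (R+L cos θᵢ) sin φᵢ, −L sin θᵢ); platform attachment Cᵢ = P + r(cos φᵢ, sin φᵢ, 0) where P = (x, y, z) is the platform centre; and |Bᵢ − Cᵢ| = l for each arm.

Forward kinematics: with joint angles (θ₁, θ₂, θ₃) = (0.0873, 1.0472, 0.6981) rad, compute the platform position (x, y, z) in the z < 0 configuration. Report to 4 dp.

arm 1 at φ=0.0°: (R−r)+L cos θ1 = 0.2892;  centre 1 = (0.2892, 0.0000, -0.0174)
arm 2 at φ=120.0°: (R−r)+L cos θ2 = 0.1900;  centre 2 = (-0.0950, 0.1645, -0.1732)
centre 3 = (0.2432·cos240.0°, 0.2432·sin240.0°, -0.1286) = (-0.1216, -0.2106, -0.1286)
eliminate P² terms by subtracting sphere 1 from 2 and 3
linear system: -0.7685x+0.3291y = -0.0179−-0.3115z; -0.8217x+-0.4213y = -0.0083−-0.2222z
det = 0.5941;  x = 0.0173+-0.3440z,  y = -0.0140+0.1434z
sphere 1 gives Az²+Bz+C=0 with A=1.1389, B=0.2180, C=-0.0279;  B²−4AC=0.1747;  roots -0.2792, 0.0878;  negative root z = -0.2792
x = 0.1133, y = -0.0540

(0.1133, -0.0540, -0.2792)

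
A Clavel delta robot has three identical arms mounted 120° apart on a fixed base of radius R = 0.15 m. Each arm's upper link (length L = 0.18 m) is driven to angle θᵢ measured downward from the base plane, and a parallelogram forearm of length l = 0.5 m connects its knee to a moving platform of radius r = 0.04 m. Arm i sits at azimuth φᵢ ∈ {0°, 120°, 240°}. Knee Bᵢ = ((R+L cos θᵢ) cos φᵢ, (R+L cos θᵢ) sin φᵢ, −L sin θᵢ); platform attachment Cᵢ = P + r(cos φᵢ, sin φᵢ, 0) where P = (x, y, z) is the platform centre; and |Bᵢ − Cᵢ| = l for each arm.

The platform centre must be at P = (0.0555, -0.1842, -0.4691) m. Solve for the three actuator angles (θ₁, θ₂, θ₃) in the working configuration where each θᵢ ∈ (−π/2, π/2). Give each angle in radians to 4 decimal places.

θ₁ = 0.3493, θ₂ = 1.0473, θ₃ = 0.0876

φ1=0.0° → target in arm frame (0.0555, -0.1842)
  A cos θ + B sin θ = C:  0.0545·cos θ + -0.4691·sin θ = -0.1093
  √(A²+B²)=0.4723;  θ1 = -1.4551+1.8044 ≈ 0.3493
φ2=120.0° → target in arm frame (-0.1873, 0.0440)
  A cos θ + B sin θ = C:  0.2973·cos θ + -0.4691·sin θ = -0.2577
  √(A²+B²)=0.5554;  θ2 = -1.0060+2.0533 ≈ 1.0473
φ3=240.0° → target in arm frame (0.1318, 0.1402)
  e−x'=-0.0218;  (l²−L²−(e−x')²−y'²−z²)/2L = -0.0627
  γ=atan2(-0.4691,-0.0218)=-1.6172;  ψ=arccos(-0.1335)=1.7047;  θ3=γ+ψ≈0.0876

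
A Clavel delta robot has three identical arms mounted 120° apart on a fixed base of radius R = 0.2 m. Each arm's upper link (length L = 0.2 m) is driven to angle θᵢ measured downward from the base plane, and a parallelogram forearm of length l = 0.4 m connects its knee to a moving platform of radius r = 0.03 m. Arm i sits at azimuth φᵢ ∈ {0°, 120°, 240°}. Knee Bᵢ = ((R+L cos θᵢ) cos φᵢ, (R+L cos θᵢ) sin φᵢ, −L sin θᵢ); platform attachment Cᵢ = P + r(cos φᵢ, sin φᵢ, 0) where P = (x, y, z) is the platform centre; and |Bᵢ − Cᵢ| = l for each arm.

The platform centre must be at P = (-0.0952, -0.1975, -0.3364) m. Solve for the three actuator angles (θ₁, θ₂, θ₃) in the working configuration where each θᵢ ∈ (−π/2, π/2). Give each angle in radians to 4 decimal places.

θ₁ = 1.3089, θ₂ = 1.3960, θ₃ = -0.1745

φ1=0.0° → target in arm frame (-0.0952, -0.1975)
  A cos θ + B sin θ = C:  0.2652·cos θ + -0.3364·sin θ = -0.2563
  θ1 = atan2(B,A) + arccos(C/0.4284) = 1.3089
φ2=120.0° → target in arm frame (-0.1234, 0.1812)
  A cos θ + B sin θ = C:  0.2934·cos θ + -0.3364·sin θ = -0.2803
  γ=atan2(-0.3364,0.2934)=-0.8535;  ψ=arccos(-0.6278)=2.2495;  θ2=γ+ψ≈1.3960
φ3=240.0° → target in arm frame (0.2186, 0.0163)
  e−x'=-0.0486;  (l²−L²−(e−x')²−y'²−z²)/2L = 0.0105
  θ3 = atan2(B,A) + arccos(C/0.3399) = -0.1745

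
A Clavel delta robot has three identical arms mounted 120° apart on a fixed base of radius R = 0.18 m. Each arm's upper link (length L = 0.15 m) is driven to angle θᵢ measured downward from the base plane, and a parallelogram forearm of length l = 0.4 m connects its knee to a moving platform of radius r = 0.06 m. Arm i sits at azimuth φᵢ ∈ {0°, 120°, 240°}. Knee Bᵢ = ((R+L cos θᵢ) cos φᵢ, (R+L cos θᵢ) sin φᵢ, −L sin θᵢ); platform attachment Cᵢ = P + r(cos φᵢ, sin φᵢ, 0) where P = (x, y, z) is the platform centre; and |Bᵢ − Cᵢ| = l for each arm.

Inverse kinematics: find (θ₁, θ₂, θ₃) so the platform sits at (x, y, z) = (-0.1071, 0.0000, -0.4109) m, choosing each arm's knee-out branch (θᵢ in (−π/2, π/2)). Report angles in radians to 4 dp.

θ₁ = 1.1343, θ₂ = 0.5235, θ₃ = 0.5235

φ1=0.0° → target in arm frame (-0.1071, 0.0000)
  A=0.2271, B=-0.4109, C=(l²−L²−A²−y'²−z²)/(2L)=-0.2764
  √(A²+B²)=0.4695;  θ1 = -1.0659+2.2002 ≈ 1.1343
rotate P by −φ2: (0.0535, 0.0928, -0.4109)
  A=0.0665, B=-0.4109, C=(l²−L²−A²−y'²−z²)/(2L)=-0.1479
  √(A²+B²)=0.4162;  θ2 = -1.4105+1.9339 ≈ 0.5235
φ3=240.0° → target in arm frame (0.0536, -0.0928)
  e−x'=0.0664;  (l²−L²−(e−x')²−y'²−z²)/2L = -0.1479
  θ3 = atan2(B,A) + arccos(C/0.4162) = 0.5235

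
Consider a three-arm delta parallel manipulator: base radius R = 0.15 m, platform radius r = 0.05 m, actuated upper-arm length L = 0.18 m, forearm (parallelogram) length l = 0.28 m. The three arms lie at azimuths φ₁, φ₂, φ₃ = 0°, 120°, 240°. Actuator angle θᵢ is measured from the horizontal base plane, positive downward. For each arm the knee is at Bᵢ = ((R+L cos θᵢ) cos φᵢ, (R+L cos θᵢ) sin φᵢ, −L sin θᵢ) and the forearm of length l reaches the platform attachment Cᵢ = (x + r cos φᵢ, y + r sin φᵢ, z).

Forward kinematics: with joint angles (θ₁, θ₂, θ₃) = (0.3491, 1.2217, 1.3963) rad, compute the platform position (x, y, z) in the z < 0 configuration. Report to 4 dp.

φ1=0.0°: virtual centre (0.2691, 0.0000, -0.0616), radius l
φ2=120.0°: virtual centre (-0.0808, 0.1399, -0.1691), radius l
centre 3 = (0.1313·cos240.0°, 0.1313·sin240.0°, -0.1773) = (-0.0656, -0.1137, -0.1773)
|centre ₂|²−|centre ₁|² = -0.0215;  |centre ₃|²−|centre ₁|² = -0.0276
plane₁₂: -0.6999x+0.2798y+-0.2151z = -0.0215
det = 0.3465;  x = 0.0364+-0.3281z,  y = 0.0141+-0.0516z
into |P−centre ₁|² = l²: 1.1103z² + 0.2744z + -0.0202 = 0;  Δ = 0.1652;  z = -0.3066 or 0.0594 → z<0 root = -0.3066
x = 0.1370, y = 0.0300

(0.1370, 0.0300, -0.3066)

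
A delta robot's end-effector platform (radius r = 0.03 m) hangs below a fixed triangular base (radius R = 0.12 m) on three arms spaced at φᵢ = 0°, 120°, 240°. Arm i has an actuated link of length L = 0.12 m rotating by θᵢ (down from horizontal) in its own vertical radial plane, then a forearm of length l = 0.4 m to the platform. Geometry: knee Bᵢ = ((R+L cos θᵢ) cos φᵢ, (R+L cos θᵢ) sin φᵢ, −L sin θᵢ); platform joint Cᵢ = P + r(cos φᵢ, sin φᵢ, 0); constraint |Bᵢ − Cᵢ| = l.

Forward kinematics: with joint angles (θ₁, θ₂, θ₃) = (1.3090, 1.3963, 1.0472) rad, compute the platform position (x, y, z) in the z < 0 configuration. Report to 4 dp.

(-0.0132, -0.0454, -0.4900)

centre 1 = (0.1211·cos0.0°, 0.1211·sin0.0°, -0.1159) = (0.1211, 0.0000, -0.1159)
arm 2 at φ=120.0°: ρ2 = 0.1108;  centre 2 = (-0.0554, 0.0960, -0.1182)
arm 3 at φ=240.0°: ρ3 = 0.1500;  centre 3 = (-0.0750, -0.1299, -0.1039)
eliminate P² terms by subtracting sphere 1 from 2 and 3
linear system: -0.3529x+0.1920y = -0.0018−-0.0045z; -0.3921x+-0.2598y = 0.0052−0.0240z
det = 0.1670;  x = -0.0031+0.0205z,  y = -0.0153+0.0613z
quadratic in z: (1.0042)z²+(0.2248)z+(-0.1309)=0, √Δ=0.7592 → z ∈ {-0.4900, 0.2661}; z = -0.4900 (taking z<0)
x = -0.0132, y = -0.0454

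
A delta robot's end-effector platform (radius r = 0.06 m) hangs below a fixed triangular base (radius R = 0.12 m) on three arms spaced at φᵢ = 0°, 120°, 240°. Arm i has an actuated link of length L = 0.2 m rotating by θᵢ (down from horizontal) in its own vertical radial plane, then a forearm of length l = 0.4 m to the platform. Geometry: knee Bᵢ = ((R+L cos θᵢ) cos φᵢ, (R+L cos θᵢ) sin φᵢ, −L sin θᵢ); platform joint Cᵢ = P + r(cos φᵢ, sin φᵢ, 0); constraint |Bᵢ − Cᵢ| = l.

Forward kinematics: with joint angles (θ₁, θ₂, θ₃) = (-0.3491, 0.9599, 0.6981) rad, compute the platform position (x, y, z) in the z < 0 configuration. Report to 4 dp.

(0.2152, -0.0535, -0.3266)

arm 1 at φ=0.0°: e+L cos θ1 = 0.2479;  centre 1 = (0.2479, 0.0000, 0.0684)
arm 2 at φ=120.0°: e+L cos θ2 = 0.1747;  centre 2 = (-0.0874, 0.1513, -0.1638)
φ3=240.0°: virtual centre (-0.1066, -0.1846, -0.1286), radius l
eliminate P² terms by subtracting sphere 1 from 2 and 3
linear system: -0.6706x+0.3026y = -0.0088−-0.4645z; -0.7091x+-0.3693y = -0.0042−-0.3939z
Cramer: x(z) = 0.0097-0.6290z;  y(z) = -0.0074+0.1410z
quadratic in z: (1.4155)z²+(0.1607)z+(-0.0985)=0, √Δ=0.7640 → z ∈ {-0.3266, 0.2131}; z = -0.3266 (taking z<0)
x = 0.2152, y = -0.0535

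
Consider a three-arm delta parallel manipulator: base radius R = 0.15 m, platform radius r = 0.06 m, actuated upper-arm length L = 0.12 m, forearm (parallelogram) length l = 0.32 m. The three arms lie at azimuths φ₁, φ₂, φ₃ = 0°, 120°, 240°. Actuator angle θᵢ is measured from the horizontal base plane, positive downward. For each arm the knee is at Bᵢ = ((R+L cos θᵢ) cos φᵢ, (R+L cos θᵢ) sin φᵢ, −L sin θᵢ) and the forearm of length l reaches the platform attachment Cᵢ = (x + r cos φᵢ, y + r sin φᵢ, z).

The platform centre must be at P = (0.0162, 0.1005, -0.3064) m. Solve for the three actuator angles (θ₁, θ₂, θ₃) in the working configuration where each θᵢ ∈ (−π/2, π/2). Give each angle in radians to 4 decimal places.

φ1=0.0° → target in arm frame (0.0162, 0.1005)
  A cos θ + B sin θ = C:  0.0738·cos θ + -0.3064·sin θ = -0.0893
  γ=atan2(-0.3064,0.0738)=-1.3344;  ψ=arccos(-0.2833)=1.8580;  θ1=γ+ψ≈0.5236
φ2=120.0° → target in arm frame (0.0789, -0.0643)
  A=0.0111, B=-0.3064, C=(l²−L²−A²−y'²−z²)/(2L)=-0.0422
  √(A²+B²)=0.3066;  θ2 = -1.5347+1.7090 ≈ 0.1743
φ3=240.0° → target in arm frame (-0.0951, -0.0362)
  A=0.1851, B=-0.3064, C=(l²−L²−A²−y'²−z²)/(2L)=-0.1728
  θ3 = atan2(B,A) + arccos(C/0.3580) = 1.0472

θ₁ = 0.5236, θ₂ = 0.1743, θ₃ = 1.0472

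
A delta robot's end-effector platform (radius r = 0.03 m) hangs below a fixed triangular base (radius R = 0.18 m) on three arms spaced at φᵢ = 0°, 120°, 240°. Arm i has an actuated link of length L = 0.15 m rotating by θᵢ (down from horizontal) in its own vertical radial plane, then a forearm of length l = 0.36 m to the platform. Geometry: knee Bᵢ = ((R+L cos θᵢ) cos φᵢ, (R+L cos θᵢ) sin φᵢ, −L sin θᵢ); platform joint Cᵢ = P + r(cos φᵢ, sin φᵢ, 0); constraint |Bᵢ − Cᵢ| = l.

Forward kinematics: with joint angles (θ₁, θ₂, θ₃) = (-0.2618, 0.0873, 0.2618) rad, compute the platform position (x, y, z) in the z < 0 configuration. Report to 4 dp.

arm 1 at φ=0.0°: ρ1 = 0.2949;  O1 = (0.2949, 0.0000, 0.0388)
φ2=120.0°: virtual centre (-0.1497, 0.2593, -0.0131), radius l
O3 = (0.2949·cos240.0°, 0.2949·sin240.0°, -0.0388) = (-0.1474, -0.2554, -0.0388)
|O₂|²−|O₁|² = 0.0014;  |O₃|²−|O₁|² = 0.0000
plane₁₂: -0.8892x+0.5186y+-0.1038z = 0.0014
Cramer: x(z) = -0.0008-0.1463z;  y(z) = 0.0013-0.0507z
into |P−O₁|² = l²: 1.0240z² + 0.0087z + -0.0407 = 0;  Δ = 0.1667;  z = -0.2036 or 0.1951 → z<0 root = -0.2036
x = 0.0290, y = 0.0116

(0.0290, 0.0116, -0.2036)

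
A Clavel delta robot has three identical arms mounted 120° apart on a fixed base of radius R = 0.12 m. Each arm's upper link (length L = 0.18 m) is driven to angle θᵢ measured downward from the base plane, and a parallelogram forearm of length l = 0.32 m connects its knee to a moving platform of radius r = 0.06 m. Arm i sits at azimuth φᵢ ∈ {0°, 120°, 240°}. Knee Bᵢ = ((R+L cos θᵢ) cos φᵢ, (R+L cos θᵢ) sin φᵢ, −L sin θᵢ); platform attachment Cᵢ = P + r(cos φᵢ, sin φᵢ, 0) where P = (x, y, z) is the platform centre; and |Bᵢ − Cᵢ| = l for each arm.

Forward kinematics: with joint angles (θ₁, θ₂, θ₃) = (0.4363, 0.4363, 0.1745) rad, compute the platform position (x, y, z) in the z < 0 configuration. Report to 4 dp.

φ1=0.0°: virtual centre (0.2231, 0.0000, -0.0761), radius l
arm 2 at φ=120.0°: (R−r)+L cos θ2 = 0.2231;  S2 = (-0.1116, 0.1932, -0.0761)
φ3=240.0°: virtual centre (-0.1186, -0.2055, -0.0313), radius l
|S₂|²−|S₁|² = 0.0000;  |S₃|²−|S₁|² = 0.0017
plane₁₂: -0.6694x+0.3865y+0.0000z = 0.0000
Cramer: x(z) = -0.0012+0.0642z;  y(z) = -0.0021+0.1113z
quadratic in z: (1.0165)z²+(0.1228)z+(-0.0463)=0, √Δ=0.4508 → z ∈ {-0.2822, 0.1613}; z = -0.2822 (taking z<0)
x = -0.0193, y = -0.0335

(-0.0193, -0.0335, -0.2822)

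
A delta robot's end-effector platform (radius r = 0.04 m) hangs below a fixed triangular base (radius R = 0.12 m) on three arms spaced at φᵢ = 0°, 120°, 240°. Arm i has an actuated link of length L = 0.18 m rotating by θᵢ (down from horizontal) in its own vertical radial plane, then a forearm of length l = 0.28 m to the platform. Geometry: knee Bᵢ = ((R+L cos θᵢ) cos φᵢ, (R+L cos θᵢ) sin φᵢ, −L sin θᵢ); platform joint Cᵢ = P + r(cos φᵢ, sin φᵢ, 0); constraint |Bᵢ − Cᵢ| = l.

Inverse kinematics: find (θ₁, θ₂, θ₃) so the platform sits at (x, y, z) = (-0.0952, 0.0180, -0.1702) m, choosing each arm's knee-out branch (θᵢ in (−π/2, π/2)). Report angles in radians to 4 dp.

φ1=0.0° → target in arm frame (-0.0952, 0.0180)
  A cos θ + B sin θ = C:  0.1752·cos θ + -0.1702·sin θ = -0.0389
  θ1 = atan2(B,A) + arccos(C/0.2443) = 0.9596
φ2=120.0° → target in arm frame (0.0632, 0.0734)
  e−x'=0.0168;  (l²−L²−(e−x')²−y'²−z²)/2L = 0.0315
  θ2 = atan2(B,A) + arccos(C/0.1710) = -0.0870
arm 3 (φ=240.0°): x'=0.0320, y'=-0.0914
  e−x'=0.0480;  (l²−L²−(e−x')²−y'²−z²)/2L = 0.0177
  √(A²+B²)=0.1768;  θ3 = -1.2960+1.4706 ≈ 0.1746

θ₁ = 0.9596, θ₂ = -0.0870, θ₃ = 0.1746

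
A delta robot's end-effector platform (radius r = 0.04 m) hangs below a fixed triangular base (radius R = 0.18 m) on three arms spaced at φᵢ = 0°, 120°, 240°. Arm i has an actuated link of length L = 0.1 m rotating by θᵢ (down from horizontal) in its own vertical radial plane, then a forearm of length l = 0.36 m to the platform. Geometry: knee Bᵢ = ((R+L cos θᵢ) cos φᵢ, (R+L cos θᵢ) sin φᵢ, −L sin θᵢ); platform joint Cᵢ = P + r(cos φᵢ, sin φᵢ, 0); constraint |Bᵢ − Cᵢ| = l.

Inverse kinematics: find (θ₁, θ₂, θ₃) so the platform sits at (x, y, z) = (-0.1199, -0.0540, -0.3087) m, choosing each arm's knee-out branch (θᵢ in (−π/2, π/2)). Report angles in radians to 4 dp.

arm 1 (φ=0.0°): x'=-0.1199, y'=-0.0540
  e−x'=0.2599;  (l²−L²−(e−x')²−y'²−z²)/2L = -0.2308
  √(A²+B²)=0.4035;  θ1 = -0.8710+2.1797 ≈ 1.3086
rotate P by −φ2: (0.0132, 0.1308, -0.3087)
  A cos θ + B sin θ = C:  0.1268·cos θ + -0.3087·sin θ = -0.0445
  γ=atan2(-0.3087,0.1268)=-1.1810;  ψ=arccos(-0.1333)=1.7045;  θ2=γ+ψ≈0.5235
arm 3 (φ=240.0°): x'=0.1067, y'=-0.0768
  A=0.0333, B=-0.3087, C=(l²−L²−A²−y'²−z²)/(2L)=0.0865
  γ=atan2(-0.3087,0.0333)=-1.4634;  ψ=arccos(0.2785)=1.2886;  θ3=γ+ψ≈-0.1748

θ₁ = 1.3086, θ₂ = 0.5235, θ₃ = -0.1748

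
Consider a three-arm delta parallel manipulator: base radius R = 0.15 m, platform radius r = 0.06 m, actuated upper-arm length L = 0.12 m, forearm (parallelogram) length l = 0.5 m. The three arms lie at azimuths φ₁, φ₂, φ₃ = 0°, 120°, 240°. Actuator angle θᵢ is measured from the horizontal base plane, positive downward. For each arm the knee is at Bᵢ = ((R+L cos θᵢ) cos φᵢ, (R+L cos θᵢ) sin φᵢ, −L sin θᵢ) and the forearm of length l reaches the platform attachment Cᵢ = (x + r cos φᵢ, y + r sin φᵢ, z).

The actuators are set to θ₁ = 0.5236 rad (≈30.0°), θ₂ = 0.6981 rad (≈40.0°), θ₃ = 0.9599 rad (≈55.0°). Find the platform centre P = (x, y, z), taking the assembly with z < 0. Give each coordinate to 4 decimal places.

(0.0630, 0.0482, -0.5401)

S1 = (0.1939·cos0.0°, 0.1939·sin0.0°, -0.0600) = (0.1939, 0.0000, -0.0600)
S2 = (0.1819·cos120.0°, 0.1819·sin120.0°, -0.0771) = (-0.0910, 0.1576, -0.0771)
arm 3 at φ=240.0°: e+L cos θ3 = 0.1588;  S3 = (-0.0794, -0.1376, -0.0983)
subtract pairs → two planes through P
[-0.5698 0.3151 -0.0343]·P = -0.0022;  [-0.5467 -0.2751 -0.0766]·P = -0.0063
det = 0.3290;  x = 0.0079+-0.1020z,  y = 0.0074+-0.0757z
quadratic in z: (1.0161)z²+(0.1568)z+(-0.2117)=0, √Δ=0.9408 → z ∈ {-0.5401, 0.3858}; z = -0.5401 (taking z<0)
x = 0.0630, y = 0.0482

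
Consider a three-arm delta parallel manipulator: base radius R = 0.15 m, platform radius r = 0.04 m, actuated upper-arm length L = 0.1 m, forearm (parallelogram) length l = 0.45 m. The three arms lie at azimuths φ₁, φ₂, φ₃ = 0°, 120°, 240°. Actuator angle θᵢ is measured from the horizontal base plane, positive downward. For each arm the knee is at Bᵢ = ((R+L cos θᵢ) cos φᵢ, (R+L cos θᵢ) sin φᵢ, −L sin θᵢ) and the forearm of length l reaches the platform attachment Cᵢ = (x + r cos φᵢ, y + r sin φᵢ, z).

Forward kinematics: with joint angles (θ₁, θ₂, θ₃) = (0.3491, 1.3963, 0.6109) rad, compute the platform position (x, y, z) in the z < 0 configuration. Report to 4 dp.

(0.0982, -0.1054, -0.4587)

φ1=0.0°: virtual centre (0.2040, 0.0000, -0.0342), radius l
φ2=120.0°: virtual centre (-0.0637, 0.1103, -0.0985), radius l
S3 = (0.1919·cos240.0°, 0.1919·sin240.0°, -0.0574) = (-0.0960, -0.1662, -0.0574)
eliminate P² terms by subtracting sphere 1 from 2 and 3
[-0.5353 0.2206 -0.1286]·P = -0.0169;  [-0.5998 -0.3324 -0.0463]·P = -0.0027
det = 0.3103;  x = 0.0199+-0.1707z,  y = -0.0280+0.1686z
into |P−S₁|² = l²: 1.0576z² + 0.1218z + -0.1667 = 0;  Δ = 0.7199;  z = -0.4587 or 0.3436 → z<0 root = -0.4587
x = 0.0982, y = -0.1054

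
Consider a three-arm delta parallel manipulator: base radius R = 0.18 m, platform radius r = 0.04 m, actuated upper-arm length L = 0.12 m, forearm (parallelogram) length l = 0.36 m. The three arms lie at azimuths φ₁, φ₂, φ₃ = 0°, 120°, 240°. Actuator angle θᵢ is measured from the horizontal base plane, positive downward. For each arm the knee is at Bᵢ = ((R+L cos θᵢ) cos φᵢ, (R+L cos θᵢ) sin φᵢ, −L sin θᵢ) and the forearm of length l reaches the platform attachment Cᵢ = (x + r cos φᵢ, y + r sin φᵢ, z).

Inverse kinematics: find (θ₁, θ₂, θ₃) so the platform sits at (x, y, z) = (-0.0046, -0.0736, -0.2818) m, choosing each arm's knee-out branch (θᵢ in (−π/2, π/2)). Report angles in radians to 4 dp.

θ₁ = 0.3493, θ₂ = 0.6983, θ₃ = -0.1748

rotate P by −φ1: (-0.0046, -0.0736, -0.2818)
  A=0.1446, B=-0.2818, C=(l²−L²−A²−y'²−z²)/(2L)=0.0394
  γ=atan2(-0.2818,0.1446)=-1.0967;  ψ=arccos(0.1245)=1.4460;  θ1=γ+ψ≈0.3493
arm 2 (φ=120.0°): x'=-0.0614, y'=0.0408
  A cos θ + B sin θ = C:  0.2014·cos θ + -0.2818·sin θ = -0.0269
  γ=atan2(-0.2818,0.2014)=-0.9502;  ψ=arccos(-0.0776)=1.6485;  θ2=γ+ψ≈0.6983
rotate P by −φ3: (0.0660, 0.0328, -0.2818)
  A=0.0740, B=-0.2818, C=(l²−L²−A²−y'²−z²)/(2L)=0.1218
  θ3 = atan2(B,A) + arccos(C/0.2913) = -0.1748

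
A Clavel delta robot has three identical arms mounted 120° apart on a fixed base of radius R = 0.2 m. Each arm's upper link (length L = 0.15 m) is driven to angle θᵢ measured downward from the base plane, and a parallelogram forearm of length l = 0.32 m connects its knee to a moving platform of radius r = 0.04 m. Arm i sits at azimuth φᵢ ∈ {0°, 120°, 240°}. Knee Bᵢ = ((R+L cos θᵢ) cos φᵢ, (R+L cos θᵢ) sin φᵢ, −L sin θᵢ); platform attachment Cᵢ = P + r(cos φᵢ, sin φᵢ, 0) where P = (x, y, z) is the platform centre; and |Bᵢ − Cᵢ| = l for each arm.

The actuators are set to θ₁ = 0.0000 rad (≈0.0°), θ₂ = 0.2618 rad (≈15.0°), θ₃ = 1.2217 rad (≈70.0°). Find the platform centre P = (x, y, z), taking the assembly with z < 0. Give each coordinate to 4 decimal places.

(0.0652, 0.0834, -0.1885)

centre 1 = (0.3100·cos0.0°, 0.3100·sin0.0°, 0.0000) = (0.3100, 0.0000, 0.0000)
centre 2 = (0.3049·cos120.0°, 0.3049·sin120.0°, -0.0388) = (-0.1524, 0.2640, -0.0388)
centre 3 = (0.2113·cos240.0°, 0.2113·sin240.0°, -0.1410) = (-0.1057, -0.1830, -0.1410)
|centre ₂|²−|centre ₁|² = -0.0016;  |centre ₃|²−|centre ₁|² = -0.0316
[-0.9249 0.5281 -0.0776]·P = -0.0016;  [-0.8313 -0.3660 -0.2819]·P = -0.0316
det = 0.7775;  x = 0.0222+-0.2280z,  y = 0.0358+-0.2523z
sphere 1 gives Az²+Bz+C=0 with A=1.1157, B=0.1132, C=-0.0183;  B²−4AC=0.0945;  roots -0.1885, 0.0870;  negative root z = -0.1885
x = 0.0652, y = 0.0834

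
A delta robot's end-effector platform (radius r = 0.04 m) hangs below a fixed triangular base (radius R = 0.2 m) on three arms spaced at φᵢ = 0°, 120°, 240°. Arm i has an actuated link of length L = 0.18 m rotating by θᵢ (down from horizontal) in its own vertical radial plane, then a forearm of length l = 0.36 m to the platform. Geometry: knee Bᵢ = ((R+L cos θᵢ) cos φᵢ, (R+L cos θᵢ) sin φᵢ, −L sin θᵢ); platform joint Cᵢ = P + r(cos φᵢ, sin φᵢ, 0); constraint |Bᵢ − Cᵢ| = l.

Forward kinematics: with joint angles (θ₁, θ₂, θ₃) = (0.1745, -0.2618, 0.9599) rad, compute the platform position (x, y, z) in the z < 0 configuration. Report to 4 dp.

O1 = (0.3373·cos0.0°, 0.3373·sin0.0°, -0.0313) = (0.3373, 0.0000, -0.0313)
φ2=120.0°: virtual centre (-0.1669, 0.2891, 0.0466), radius l
arm 3 at φ=240.0°: (R−r)+L cos θ3 = 0.2632;  O3 = (-0.1316, -0.2280, -0.1474)
|O₂|²−|O₁|² = -0.0011;  |O₃|²−|O₁|² = -0.0237
linear system: -1.0084x+0.5783y = -0.0011−0.1557z; -0.9378x+-0.4560y = -0.0237−-0.2324z
det = 1.0021;  x = 0.0142+-0.0633z,  y = 0.0228+-0.3795z
sphere 1 gives Az²+Bz+C=0 with A=1.1481, B=0.0861, C=-0.0237;  B²−4AC=0.1163;  roots -0.1860, 0.1110;  negative root z = -0.1860
x = 0.0259, y = 0.0934

(0.0259, 0.0934, -0.1860)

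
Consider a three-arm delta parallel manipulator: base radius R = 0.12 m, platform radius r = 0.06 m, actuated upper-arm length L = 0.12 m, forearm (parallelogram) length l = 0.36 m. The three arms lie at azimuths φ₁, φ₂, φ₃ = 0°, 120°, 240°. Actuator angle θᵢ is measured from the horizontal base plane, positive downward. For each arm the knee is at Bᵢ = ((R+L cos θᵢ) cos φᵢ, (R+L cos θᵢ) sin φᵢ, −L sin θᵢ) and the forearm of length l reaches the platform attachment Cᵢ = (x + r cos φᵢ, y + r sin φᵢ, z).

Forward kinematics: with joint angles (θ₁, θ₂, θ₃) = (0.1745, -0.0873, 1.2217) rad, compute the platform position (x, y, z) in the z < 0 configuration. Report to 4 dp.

(0.0726, 0.1879, -0.3092)

φ1=0.0°: virtual centre (0.1782, 0.0000, -0.0208), radius l
O2 = (0.1795·cos120.0°, 0.1795·sin120.0°, 0.0105) = (-0.0898, 0.1555, 0.0105)
φ3=240.0°: virtual centre (-0.0505, -0.0875, -0.1128), radius l
subtract pairs → two planes through P
linear system: -0.5359x+0.3110y = 0.0002−0.0626z; -0.4574x+-0.1750y = -0.0093−-0.1839z
Cramer: x(z) = 0.0121-0.1958z;  y(z) = 0.0213-0.5387z
quadratic in z: (1.3286)z²+(0.0837)z+(-0.1011)=0, √Δ=0.7378 → z ∈ {-0.3092, 0.2462}; z = -0.3092 (taking z<0)
x = 0.0726, y = 0.1879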